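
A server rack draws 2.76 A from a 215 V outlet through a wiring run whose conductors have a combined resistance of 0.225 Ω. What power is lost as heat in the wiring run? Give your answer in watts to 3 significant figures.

1.71 W

The wiring run and load are in series, so the same current flows in both; the loss is I²R_line.
The wiring run carries the full 2.76 A.
P_line = I² R_line = (2.760)² × 0.225 = 1.714 W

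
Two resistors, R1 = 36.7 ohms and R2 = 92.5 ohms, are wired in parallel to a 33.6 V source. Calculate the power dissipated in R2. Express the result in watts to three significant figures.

The supply voltage appears across each parallel branch — just use P = V²/R2.
P_R2 = V² / R2 = (33.6)² / 92.5 Ω = 12.20 W

12.2 W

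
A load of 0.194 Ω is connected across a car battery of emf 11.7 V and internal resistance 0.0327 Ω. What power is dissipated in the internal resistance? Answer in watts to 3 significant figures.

87.1 W

Internal loss is I²r, with I set by the total series resistance r+R.
I = ε / (r + R) = 11.7 / (0.0327 + 0.194) = 51.61 A
P_int = I² r = (51.61)² × 0.0327 = 87.10 W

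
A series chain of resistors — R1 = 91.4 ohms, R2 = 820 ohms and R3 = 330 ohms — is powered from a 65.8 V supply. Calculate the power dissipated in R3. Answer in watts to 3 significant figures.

0.927 W

Every series element carries the same I. Get I from the total resistance, then P = I² × R3.
R_total = 91.4 + 820 + 330 = 1241 Ω
I = V / R_total = 65.8 / 1241 = 0.05300 A
P_R3 = I² × R3 = (0.05300)² × 330 = 0.9271 W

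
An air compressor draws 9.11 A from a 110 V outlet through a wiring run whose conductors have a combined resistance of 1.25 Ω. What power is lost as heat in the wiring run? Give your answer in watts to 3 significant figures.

Line loss is just I²R for the cable — we know both I and R_line directly.
The wiring run carries the full 9.11 A.
P_line = I² R_line = (9.110)² × 1.25 = 103.7 W

104 W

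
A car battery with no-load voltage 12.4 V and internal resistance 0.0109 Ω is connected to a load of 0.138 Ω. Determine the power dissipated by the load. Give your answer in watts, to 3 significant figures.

With r and R in series, I = ε/(r+R); the load dissipates I²R.
I = ε / (r + R) = 12.4 / (0.0109 + 0.138) = 83.28 A
P_load = I² R = (83.28)² × 0.138 = 957.0 W

957 W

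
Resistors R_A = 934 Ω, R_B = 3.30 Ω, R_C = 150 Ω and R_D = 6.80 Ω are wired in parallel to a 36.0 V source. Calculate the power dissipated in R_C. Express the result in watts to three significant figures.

Every branch has 36.0 V across it, so for R_C the power is simply V²/R.
P_R_C = V² / R_C = (36.0)² / 150 Ω = 8.640 W

8.64 W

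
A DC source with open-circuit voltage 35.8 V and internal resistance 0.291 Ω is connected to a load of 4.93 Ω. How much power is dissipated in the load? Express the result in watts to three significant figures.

The internal resistance and the load are in series, so the same I flows through both; get I from ε/(r+R), then I²R for the load.
I = ε / (r + R) = 35.8 / (0.291 + 4.93) = 6.857 A
P_load = I² R = (6.857)² × 4.93 = 231.8 W

232 W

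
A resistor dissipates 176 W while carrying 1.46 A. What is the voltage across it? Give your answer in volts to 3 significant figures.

121 V

Inverting the appropriate power form: V = P / I.
V = 176 / 1.460 = 120.5 V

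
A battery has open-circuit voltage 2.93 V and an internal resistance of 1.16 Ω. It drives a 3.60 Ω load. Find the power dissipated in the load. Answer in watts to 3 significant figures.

Load and internal resistance form a series loop — compute the loop current, then the load power via I²R.
I = ε / (r + R) = 2.93 / (1.16 + 3.60) = 0.6155 A
P_load = I² R = (0.6155)² × 3.60 = 1.364 W

1.36 W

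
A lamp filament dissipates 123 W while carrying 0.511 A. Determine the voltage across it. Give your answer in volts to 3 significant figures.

241 V

Inverting the appropriate power form: V = P / I.
V = 123 / 0.5110 = 240.7 V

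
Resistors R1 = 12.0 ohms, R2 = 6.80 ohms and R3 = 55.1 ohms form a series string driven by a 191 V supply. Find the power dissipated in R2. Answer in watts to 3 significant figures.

Since the resistors are in series they all carry the loop current I = V/R_total; the power in any one is I²R.
R_total = 12.0 + 6.80 + 55.1 = 73.90 Ω
I = V / R_total = 191 / 73.90 = 2.585 A
P_R2 = I² × R2 = (2.585)² × 6.80 = 45.42 W

45.4 W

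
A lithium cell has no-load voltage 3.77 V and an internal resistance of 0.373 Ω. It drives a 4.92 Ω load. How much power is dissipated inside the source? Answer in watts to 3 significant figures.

0.189 W

The source's internal resistance is just another series element carrying I; its dissipation is I²r.
I = ε / (r + R) = 3.77 / (0.373 + 4.92) = 0.7123 A
P_int = I² r = (0.7123)² × 0.373 = 0.1892 W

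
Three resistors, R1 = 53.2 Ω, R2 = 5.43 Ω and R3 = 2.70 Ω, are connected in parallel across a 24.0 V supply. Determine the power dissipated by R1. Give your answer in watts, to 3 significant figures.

R1 sits directly across the source, so P = V²/R with V = 24.0 V.
P_R1 = V² / R1 = (24.0)² / 53.2 Ω = 10.83 W

10.8 W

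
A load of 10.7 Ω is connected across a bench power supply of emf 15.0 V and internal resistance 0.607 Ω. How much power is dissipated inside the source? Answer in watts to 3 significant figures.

The source's internal resistance is just another series element carrying I; its dissipation is I²r.
I = ε / (r + R) = 15.0 / (0.607 + 10.7) = 1.327 A
P_int = I² r = (1.327)² × 0.607 = 1.068 W

1.07 W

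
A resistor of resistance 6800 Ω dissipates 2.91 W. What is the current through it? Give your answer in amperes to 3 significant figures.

0.0207 A

Inverting the appropriate power form: I = √(P / R).
I = √(2.91 / 6800) = 0.02069 A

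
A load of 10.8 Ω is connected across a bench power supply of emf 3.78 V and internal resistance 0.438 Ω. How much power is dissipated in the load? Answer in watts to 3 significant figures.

1.22 W

With r and R in series, I = ε/(r+R); the load dissipates I²R.
I = ε / (r + R) = 3.78 / (0.438 + 10.8) = 0.3364 A
P_load = I² R = (0.3364)² × 10.8 = 1.222 W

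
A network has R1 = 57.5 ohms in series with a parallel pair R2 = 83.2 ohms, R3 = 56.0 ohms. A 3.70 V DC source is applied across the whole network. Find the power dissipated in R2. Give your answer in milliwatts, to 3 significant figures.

First combine the parallel branches into one equivalent R_p, then R1 + R_p is a series pair.
R_p = (83.2×56.0)/(83.2+56.0) = 33.47 Ω
R_total = 57.5 + 33.47 = 90.97 Ω
I = V / R_total = 3.70 / 90.97 = 0.04067 A
Voltage across the parallel pair: V_p = I × R_p = 0.04067 × 33.47 = 1.361 V
With V_p across R2, its power is V_p²/R2.
P_R2 = (1.361)² / 83.2 = 0.02227 W

22.3 mW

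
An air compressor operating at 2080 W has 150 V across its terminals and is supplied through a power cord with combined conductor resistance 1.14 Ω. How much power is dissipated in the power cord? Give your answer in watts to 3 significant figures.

219 W

The power cord is a series resistance carrying the load current; its dissipation is I²R_line.
I = P / V = 2080 / 150 = 13.87 A through the power cord.
P_line = I² R_line = (13.87)² × 1.14 = 219.2 W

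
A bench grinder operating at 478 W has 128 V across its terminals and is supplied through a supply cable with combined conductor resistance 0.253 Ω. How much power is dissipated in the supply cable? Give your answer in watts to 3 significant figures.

3.53 W

Line loss is just I²R for the cable — we know both I and R_line directly.
I = P / V = 478 / 128 = 3.734 A through the supply cable.
P_line = I² R_line = (3.734)² × 0.253 = 3.528 W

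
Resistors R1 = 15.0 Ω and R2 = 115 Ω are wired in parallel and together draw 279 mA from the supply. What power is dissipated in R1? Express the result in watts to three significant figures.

Parallel branches share V, not I — compute V via R_eq, then use V²/R for the target branch.
1/R_eq = 1/15.0 + 1/115 ⇒ R_eq = 13.27 Ω
V = I_total × R_eq = 0.2790 × 13.27 = 3.702 V
P_R1 = V² / R1 = (3.702)² / 15.0 = 0.9137 W

0.914 W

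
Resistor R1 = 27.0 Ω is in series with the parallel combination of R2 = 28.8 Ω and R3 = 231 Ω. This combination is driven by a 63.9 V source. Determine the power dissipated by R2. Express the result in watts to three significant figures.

Collapse R2‖R3 to a single equivalent, reducing the network to two series elements.
R_p = (28.8×231)/(28.8+231) = 25.61 Ω
R_total = 27.0 + 25.61 = 52.61 Ω
I = V / R_total = 63.9 / 52.61 = 1.215 A
Voltage across the parallel pair: V_p = I × R_p = 1.215 × 25.61 = 31.10 V
R2 sees V_p directly, so P = V_p² / R2.
P_R2 = (31.10)² / 28.8 = 33.59 W

33.6 W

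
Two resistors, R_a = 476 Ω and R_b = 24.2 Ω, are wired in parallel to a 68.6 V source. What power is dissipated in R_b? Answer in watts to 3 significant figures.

194 W

R_b sits directly across the source, so P = V²/R with V = 68.6 V.
P_R_b = V² / R_b = (68.6)² / 24.2 Ω = 194.5 W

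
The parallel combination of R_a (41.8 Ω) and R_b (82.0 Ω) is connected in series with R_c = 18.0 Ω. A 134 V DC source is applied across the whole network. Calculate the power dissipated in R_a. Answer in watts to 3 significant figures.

First find R_p for the parallel pair, then treat R_p + R_c as a series loop.
R_p = (41.8×82.0)/(41.8+82.0) = 27.69 Ω
R_total = R_p + 18.0 = 27.69 + 18.0 = 45.69 Ω
I = V / R_total = 134 / 45.69 = 2.933 A
Voltage across the parallel pair: V_p = I × R_p = 2.933 × 27.69 = 81.21 V
R_a sits across V_p; its power is V_p²/R.
P_R_a = (81.21)² / 41.8 = 157.8 W

158 W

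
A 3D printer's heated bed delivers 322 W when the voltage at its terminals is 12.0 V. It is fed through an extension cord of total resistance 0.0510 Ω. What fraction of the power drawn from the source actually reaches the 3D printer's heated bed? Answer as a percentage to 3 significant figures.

89.8 %

I = P / V = 322 / 12.0 = 26.83 A through the extension cord.
P_line = I² R_line = (26.83)² × 0.0510 = 36.72 W
P_source = P_load + P_line = 322.0 + 36.72 = 358.7 W
η = P_load / P_source = 322.0 / 358.7 = 0.8976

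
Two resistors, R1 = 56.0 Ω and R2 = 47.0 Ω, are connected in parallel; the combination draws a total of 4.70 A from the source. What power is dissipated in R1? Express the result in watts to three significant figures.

Parallel branches share V, not I — compute V via R_eq, then use V²/R for the target branch.
1/R_eq = 1/56.0 + 1/47.0 ⇒ R_eq = 25.55 Ω
V = I_total × R_eq = 4.700 × 25.55 = 120.1 V
P_R1 = V² / R1 = (120.1)² / 56.0 = 257.6 W

258 W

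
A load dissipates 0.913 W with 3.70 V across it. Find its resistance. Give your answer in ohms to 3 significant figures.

15.0 Ω

From P = V I = I²R = V²/R, with the two given quantities we get R = V² / P.
R = (3.70)² / 0.913 = 14.99 Ω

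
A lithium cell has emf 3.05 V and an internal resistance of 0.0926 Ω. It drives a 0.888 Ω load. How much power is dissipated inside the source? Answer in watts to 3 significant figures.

0.896 W

r is in series with the load, so it carries the full circuit current — the loss in it is I²r.
I = ε / (r + R) = 3.05 / (0.0926 + 0.888) = 3.110 A
P_int = I² r = (3.110)² × 0.0926 = 0.8958 W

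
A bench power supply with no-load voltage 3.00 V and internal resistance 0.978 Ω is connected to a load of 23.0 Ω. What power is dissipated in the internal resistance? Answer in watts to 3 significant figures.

0.0153 W

The internal resistance carries the same current as the load; P_int = I²r.
I = ε / (r + R) = 3.00 / (0.978 + 23.0) = 0.1251 A
P_int = I² r = (0.1251)² × 0.978 = 0.01531 W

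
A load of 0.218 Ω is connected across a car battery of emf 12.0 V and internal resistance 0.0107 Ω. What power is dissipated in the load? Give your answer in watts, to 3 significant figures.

600 W

With r and R in series, I = ε/(r+R); the load dissipates I²R.
I = ε / (r + R) = 12.0 / (0.0107 + 0.218) = 52.47 A
P_load = I² R = (52.47)² × 0.218 = 600.2 W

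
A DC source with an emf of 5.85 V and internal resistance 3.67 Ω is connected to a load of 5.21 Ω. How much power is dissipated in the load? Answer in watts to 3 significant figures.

Load and internal resistance form a series loop — compute the loop current, then the load power via I²R.
I = ε / (r + R) = 5.85 / (3.67 + 5.21) = 0.6588 A
P_load = I² R = (0.6588)² × 5.21 = 2.261 W

2.26 W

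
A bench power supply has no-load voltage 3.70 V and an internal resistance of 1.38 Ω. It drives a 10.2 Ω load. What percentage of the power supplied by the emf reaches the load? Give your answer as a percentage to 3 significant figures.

The source delivers εI, of which I²R reaches the load and I²r is lost; since I is common, η = R/(R+r).
η = R / (R + r) = 10.2 / (10.2 + 1.38) = 0.8808

88.1 %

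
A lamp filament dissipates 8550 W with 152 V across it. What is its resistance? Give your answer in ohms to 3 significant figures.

Rearranging the power relation for the two known quantities gives R = V² / P.
R = (152)² / 8550 = 2.702 Ω

2.70 Ω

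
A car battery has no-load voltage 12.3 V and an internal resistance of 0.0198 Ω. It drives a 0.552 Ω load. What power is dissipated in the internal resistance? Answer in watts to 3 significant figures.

9.16 W

Internal loss is I²r, with I set by the total series resistance r+R.
I = ε / (r + R) = 12.3 / (0.0198 + 0.552) = 21.51 A
P_int = I² r = (21.51)² × 0.0198 = 9.162 W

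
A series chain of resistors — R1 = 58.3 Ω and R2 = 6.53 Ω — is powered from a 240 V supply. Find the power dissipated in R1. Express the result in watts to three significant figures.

Since the resistors are in series they all carry the loop current I = V/R_total; the power in any one is I²R.
R_total = 58.3 + 6.53 = 64.83 Ω
I = V / R_total = 240 / 64.83 = 3.702 A
P_R1 = I² × R1 = (3.702)² × 58.3 = 799.0 W

799 W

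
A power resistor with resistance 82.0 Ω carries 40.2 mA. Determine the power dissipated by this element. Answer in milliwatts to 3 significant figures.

Knowing I and R, the power is just I²R — no need to find V first.
P = (0.04020 A)² × 82.0 Ω = 0.1325 W

133 mW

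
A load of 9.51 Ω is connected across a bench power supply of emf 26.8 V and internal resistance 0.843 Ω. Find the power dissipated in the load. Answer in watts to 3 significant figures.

63.7 W

With r and R in series, I = ε/(r+R); the load dissipates I²R.
I = ε / (r + R) = 26.8 / (0.843 + 9.51) = 2.589 A
P_load = I² R = (2.589)² × 9.51 = 63.73 W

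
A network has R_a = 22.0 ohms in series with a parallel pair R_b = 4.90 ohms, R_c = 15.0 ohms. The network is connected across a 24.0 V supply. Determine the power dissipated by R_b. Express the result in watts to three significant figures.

2.43 W

Collapse R_b‖R_c to a single equivalent, reducing the network to two series elements.
R_p = (4.90×15.0)/(4.90+15.0) = 3.693 Ω
R_total = 22.0 + 3.693 = 25.69 Ω
I = V / R_total = 24.0 / 25.69 = 0.9341 A
Voltage across the parallel pair: V_p = I × R_p = 0.9341 × 3.693 = 3.450 V
With V_p across R_b, its power is V_p²/R_b.
P_R_b = (3.450)² / 4.90 = 2.429 W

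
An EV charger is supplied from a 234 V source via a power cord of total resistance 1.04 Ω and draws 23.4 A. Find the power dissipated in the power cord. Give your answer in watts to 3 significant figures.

569 W

The power cord and load are in series, so the same current flows in both; the loss is I²R_line.
The power cord carries the full 23.4 A.
P_line = I² R_line = (23.40)² × 1.04 = 569.5 W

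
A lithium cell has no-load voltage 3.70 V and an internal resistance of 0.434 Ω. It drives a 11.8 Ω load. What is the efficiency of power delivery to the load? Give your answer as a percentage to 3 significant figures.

The source delivers εI, of which I²R reaches the load and I²r is lost; since I is common, η = R/(R+r).
η = R / (R + r) = 11.8 / (11.8 + 0.434) = 0.9645

96.5 %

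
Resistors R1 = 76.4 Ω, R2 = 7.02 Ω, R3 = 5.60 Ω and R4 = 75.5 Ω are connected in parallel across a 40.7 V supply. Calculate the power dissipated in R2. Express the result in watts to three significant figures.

236 W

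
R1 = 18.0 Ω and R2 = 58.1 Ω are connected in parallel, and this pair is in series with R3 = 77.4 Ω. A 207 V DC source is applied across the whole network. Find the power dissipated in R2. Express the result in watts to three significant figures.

16.8 W

Collapse the R1‖R2 pair into one equivalent R_p; then R_p and R3 form a series string.
R_p = (18.0×58.1)/(18.0+58.1) = 13.74 Ω
R_total = R_p + 77.4 = 13.74 + 77.4 = 91.14 Ω
I = V / R_total = 207 / 91.14 = 2.271 A
Voltage across the parallel pair: V_p = I × R_p = 2.271 × 13.74 = 31.21 V
R2 has V_p across it, so P = V_p²/R2.
P_R2 = (31.21)² / 58.1 = 16.77 W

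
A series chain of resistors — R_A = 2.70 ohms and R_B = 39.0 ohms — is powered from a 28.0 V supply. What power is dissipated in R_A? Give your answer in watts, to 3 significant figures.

1.22 W

In a series string the same current flows through every resistor — find that current, then P = I²R for the one we want.
R_total = 2.70 + 39.0 = 41.70 Ω
I = V / R_total = 28.0 / 41.70 = 0.6715 A
P_R_A = I² × R_A = (0.6715)² × 2.70 = 1.217 W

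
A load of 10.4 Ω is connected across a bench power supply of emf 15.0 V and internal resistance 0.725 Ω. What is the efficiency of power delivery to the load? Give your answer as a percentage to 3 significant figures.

93.5 %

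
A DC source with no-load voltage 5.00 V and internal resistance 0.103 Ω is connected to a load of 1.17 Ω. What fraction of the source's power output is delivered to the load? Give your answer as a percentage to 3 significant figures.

91.9 %

Both r and R carry the same current, so the power split is just the resistance split: η = R/(R+r).
η = R / (R + r) = 1.17 / (1.17 + 0.103) = 0.9191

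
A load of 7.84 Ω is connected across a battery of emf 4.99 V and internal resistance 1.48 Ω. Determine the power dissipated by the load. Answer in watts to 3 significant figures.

2.25 W

The internal resistance and the load are in series, so the same I flows through both; get I from ε/(r+R), then I²R for the load.
I = ε / (r + R) = 4.99 / (1.48 + 7.84) = 0.5354 A
P_load = I² R = (0.5354)² × 7.84 = 2.247 W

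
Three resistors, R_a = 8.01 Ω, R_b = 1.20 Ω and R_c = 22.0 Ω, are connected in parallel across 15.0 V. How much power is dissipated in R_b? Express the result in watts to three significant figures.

188 W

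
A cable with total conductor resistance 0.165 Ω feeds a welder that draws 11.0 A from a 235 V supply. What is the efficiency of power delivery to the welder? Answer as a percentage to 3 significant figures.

The cable carries the full 11.0 A.
P_line = I² R_line = (11.00)² × 0.165 = 19.96 W
P_source = V I = 235 × 11.00 = 2585 W; P_load = 2565 W
η = P_load / P_source = 2565 / 2585 = 0.9923

99.2 %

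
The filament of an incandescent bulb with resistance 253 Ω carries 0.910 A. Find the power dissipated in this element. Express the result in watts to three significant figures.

Current and resistance are given, so P = I²R is the direct form.
P = (0.9100 A)² × 253 Ω = 209.5 W

210 W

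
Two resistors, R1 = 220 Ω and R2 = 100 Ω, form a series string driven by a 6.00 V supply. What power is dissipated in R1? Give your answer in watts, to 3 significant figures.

The current is common to all series resistors; compute it, then apply P = I²R for the target.
R_total = 220 + 100 = 320.0 Ω
I = V / R_total = 6.00 / 320.0 = 0.01875 A
P_R1 = I² × R1 = (0.01875)² × 220 = 0.07734 W

0.0773 W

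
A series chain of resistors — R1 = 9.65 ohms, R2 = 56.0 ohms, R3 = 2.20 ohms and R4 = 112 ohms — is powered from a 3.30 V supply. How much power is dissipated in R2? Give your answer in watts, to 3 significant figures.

0.0189 W

In a series string the same current flows through every resistor — find that current, then P = I²R for the one we want.
R_total = 9.65 + 56.0 + 2.20 + 112 = 179.8 Ω
I = V / R_total = 3.30 / 179.8 = 0.01835 A
P_R2 = I² × R2 = (0.01835)² × 56.0 = 0.01885 W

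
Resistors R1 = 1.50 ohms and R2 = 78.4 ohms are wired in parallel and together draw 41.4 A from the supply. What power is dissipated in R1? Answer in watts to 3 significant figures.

The branches share the same voltage, but only the total current is given — find V from the equivalent resistance first.
1/R_eq = 1/1.50 + 1/78.4 ⇒ R_eq = 1.472 Ω
V = I_total × R_eq = 41.40 × 1.472 = 60.93 V
P_R1 = V² / R1 = (60.93)² / 1.50 = 2475 W

2480 W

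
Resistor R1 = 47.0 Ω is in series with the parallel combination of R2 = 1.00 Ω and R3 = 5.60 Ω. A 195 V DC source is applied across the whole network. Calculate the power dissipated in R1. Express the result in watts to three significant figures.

781 W

Reduce the parallel pair to R_p first; the network is then a simple series string.
R_p = (1.00×5.60)/(1.00+5.60) = 0.8485 Ω
R_total = 47.0 + 0.8485 = 47.85 Ω
I = V / R_total = 195 / 47.85 = 4.075 A
All the current flows through R1; use P = I²R.
P_R1 = (4.075)² × 47.0 = 780.6 W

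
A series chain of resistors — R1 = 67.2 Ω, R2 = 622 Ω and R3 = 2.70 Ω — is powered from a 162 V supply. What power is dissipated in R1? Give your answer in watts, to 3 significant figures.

3.68 W

Since the resistors are in series they all carry the loop current I = V/R_total; the power in any one is I²R.
R_total = 67.2 + 622 + 2.70 = 691.9 Ω
I = V / R_total = 162 / 691.9 = 0.2341 A
P_R1 = I² × R1 = (0.2341)² × 67.2 = 3.684 W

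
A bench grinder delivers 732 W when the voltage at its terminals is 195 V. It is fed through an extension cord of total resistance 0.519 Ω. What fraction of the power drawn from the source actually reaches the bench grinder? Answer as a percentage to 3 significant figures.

99.0 %

I = P / V = 732 / 195 = 3.754 A through the extension cord.
P_line = I² R_line = (3.754)² × 0.519 = 7.313 W
P_source = P_load + P_line = 732.0 + 7.313 = 739.3 W
η = P_load / P_source = 732.0 / 739.3 = 0.9901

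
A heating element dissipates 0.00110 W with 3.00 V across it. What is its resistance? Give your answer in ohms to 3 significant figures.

8180 Ω

From P = V I = I²R = V²/R, with the two given quantities we get R = V² / P.
R = (3.00)² / 0.00110 = 8182 Ω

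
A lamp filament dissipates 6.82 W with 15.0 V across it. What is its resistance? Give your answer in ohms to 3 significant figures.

33.0 Ω

The two known quantities fix the third via R = V² / P.
R = (15.0)² / 6.82 = 32.99 Ω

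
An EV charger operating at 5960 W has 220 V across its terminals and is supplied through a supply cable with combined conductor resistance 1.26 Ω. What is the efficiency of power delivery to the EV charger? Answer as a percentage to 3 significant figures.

I = P / V = 5960 / 220 = 27.09 A through the supply cable.
P_line = I² R_line = (27.09)² × 1.26 = 924.7 W
P_source = P_load + P_line = 5960 + 924.7 = 6885 W
η = P_load / P_source = 5960 / 6885 = 0.8657

86.6 %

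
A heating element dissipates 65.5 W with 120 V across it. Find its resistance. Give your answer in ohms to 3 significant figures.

Inverting the appropriate power form: R = V² / P.
R = (120)² / 65.5 = 219.8 Ω

220 Ω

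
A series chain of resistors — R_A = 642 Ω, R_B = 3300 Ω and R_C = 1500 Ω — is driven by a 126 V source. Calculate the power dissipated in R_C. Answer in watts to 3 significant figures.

0.804 W

Every series element carries the same I. Get I from the total resistance, then P = I² × R_C.
R_total = 642 + 3300 + 1500 = 5442 Ω
I = V / R_total = 126 / 5442 = 0.02315 A
P_R_C = I² × R_C = (0.02315)² × 1500 = 0.8041 W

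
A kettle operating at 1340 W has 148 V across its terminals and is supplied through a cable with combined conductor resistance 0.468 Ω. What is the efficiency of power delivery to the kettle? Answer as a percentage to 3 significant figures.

I = P / V = 1340 / 148 = 9.054 A through the cable.
P_line = I² R_line = (9.054)² × 0.468 = 38.36 W
P_source = P_load + P_line = 1340 + 38.36 = 1378 W
η = P_load / P_source = 1340 / 1378 = 0.9722

97.2 %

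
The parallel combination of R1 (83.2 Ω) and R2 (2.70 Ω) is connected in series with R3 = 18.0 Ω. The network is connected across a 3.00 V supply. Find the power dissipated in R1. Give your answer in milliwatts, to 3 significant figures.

First find R_p for the parallel pair, then treat R_p + R3 as a series loop.
R_p = (83.2×2.70)/(83.2+2.70) = 2.615 Ω
R_total = R_p + 18.0 = 2.615 + 18.0 = 20.62 Ω
I = V / R_total = 3.00 / 20.62 = 0.1455 A
Voltage across the parallel pair: V_p = I × R_p = 0.1455 × 2.615 = 0.3806 V
R1 has V_p across it, so P = V_p²/R1.
P_R1 = (0.3806)² / 83.2 = 0.001741 W

1.74 mW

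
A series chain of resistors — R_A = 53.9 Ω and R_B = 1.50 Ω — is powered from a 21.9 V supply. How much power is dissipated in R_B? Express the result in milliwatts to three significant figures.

234 mW

Series elements share the same current, so find I first, then use P = I²R.
R_total = 53.9 + 1.50 = 55.40 Ω
I = V / R_total = 21.9 / 55.40 = 0.3953 A
P_R_B = I² × R_B = (0.3953)² × 1.50 = 0.2344 W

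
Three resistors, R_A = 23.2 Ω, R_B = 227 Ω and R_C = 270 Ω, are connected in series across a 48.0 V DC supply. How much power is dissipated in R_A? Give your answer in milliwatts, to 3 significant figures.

198 mW

The current is common to all series resistors; compute it, then apply P = I²R for the target.
R_total = 23.2 + 227 + 270 = 520.2 Ω
I = V / R_total = 48.0 / 520.2 = 0.09227 A
P_R_A = I² × R_A = (0.09227)² × 23.2 = 0.1975 W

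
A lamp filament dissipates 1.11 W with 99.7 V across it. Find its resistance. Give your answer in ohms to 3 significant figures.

8960 Ω

Inverting the appropriate power form: R = V² / P.
R = (99.7)² / 1.11 = 8955 Ω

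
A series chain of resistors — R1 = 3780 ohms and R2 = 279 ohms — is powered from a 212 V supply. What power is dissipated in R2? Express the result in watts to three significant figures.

Since the resistors are in series they all carry the loop current I = V/R_total; the power in any one is I²R.
R_total = 3780 + 279 = 4059 Ω
I = V / R_total = 212 / 4059 = 0.05223 A
P_R2 = I² × R2 = (0.05223)² × 279 = 0.7611 W

0.761 W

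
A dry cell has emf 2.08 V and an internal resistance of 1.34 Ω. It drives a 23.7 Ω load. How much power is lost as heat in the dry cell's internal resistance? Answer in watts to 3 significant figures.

0.00925 W

Internal loss is I²r, with I set by the total series resistance r+R.
I = ε / (r + R) = 2.08 / (1.34 + 23.7) = 0.08307 A
P_int = I² r = (0.08307)² × 1.34 = 0.009246 W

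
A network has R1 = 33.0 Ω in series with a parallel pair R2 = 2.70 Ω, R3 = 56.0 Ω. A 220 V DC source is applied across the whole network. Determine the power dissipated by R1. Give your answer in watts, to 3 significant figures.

First combine the parallel branches into one equivalent R_p, then R1 + R_p is a series pair.
R_p = (2.70×56.0)/(2.70+56.0) = 2.576 Ω
R_total = 33.0 + 2.576 = 35.58 Ω
I = V / R_total = 220 / 35.58 = 6.184 A
R1 is in the main series path, so its power is I²R1.
P_R1 = (6.184)² × 33.0 = 1262 W

1260 W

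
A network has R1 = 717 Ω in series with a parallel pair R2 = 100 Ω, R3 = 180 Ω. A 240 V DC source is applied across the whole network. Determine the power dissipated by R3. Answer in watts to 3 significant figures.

2.17 W

Reduce the parallel pair to R_p first; the network is then a simple series string.
R_p = (100×180)/(100+180) = 64.29 Ω
R_total = 717 + 64.29 = 781.3 Ω
I = V / R_total = 240 / 781.3 = 0.3072 A
Voltage across the parallel pair: V_p = I × R_p = 0.3072 × 64.29 = 19.75 V
R3 sees V_p directly, so P = V_p² / R3.
P_R3 = (19.75)² / 180 = 2.167 W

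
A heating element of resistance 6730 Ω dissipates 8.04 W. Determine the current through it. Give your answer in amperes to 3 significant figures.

0.0346 A

Rearranging the power relation for the two known quantities gives I = √(P / R).
I = √(8.04 / 6730) = 0.03456 A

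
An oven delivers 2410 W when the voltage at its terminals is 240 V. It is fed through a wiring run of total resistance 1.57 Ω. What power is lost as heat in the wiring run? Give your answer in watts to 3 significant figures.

158 W

The wiring run and load are in series, so the same current flows in both; the loss is I²R_line.
I = P / V = 2410 / 240 = 10.04 A through the wiring run.
P_line = I² R_line = (10.04)² × 1.57 = 158.3 W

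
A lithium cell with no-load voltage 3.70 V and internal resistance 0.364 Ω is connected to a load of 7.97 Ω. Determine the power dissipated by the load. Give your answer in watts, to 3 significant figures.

The internal resistance and the load are in series, so the same I flows through both; get I from ε/(r+R), then I²R for the load.
I = ε / (r + R) = 3.70 / (0.364 + 7.97) = 0.4440 A
P_load = I² R = (0.4440)² × 7.97 = 1.571 W

1.57 W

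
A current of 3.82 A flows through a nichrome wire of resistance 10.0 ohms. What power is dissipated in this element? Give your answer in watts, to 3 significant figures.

146 W

Knowing I and R, the power is just I²R — no need to find V first.
P = (3.820 A)² × 10.0 Ω = 145.9 W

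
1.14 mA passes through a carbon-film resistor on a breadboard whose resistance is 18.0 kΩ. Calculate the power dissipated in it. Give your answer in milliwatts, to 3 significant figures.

With I and R stated, P = I²R applies in one step.
P = (0.001140 A)² × 18000 Ω = 0.02339 W

23.4 mW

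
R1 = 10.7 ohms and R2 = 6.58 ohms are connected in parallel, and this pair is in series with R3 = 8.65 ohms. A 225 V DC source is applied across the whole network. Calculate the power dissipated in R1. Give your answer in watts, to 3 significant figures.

First find R_p for the parallel pair, then treat R_p + R3 as a series loop.
R_p = (10.7×6.58)/(10.7+6.58) = 4.074 Ω
R_total = R_p + 8.65 = 4.074 + 8.65 = 12.72 Ω
I = V / R_total = 225 / 12.72 = 17.68 A
Voltage across the parallel pair: V_p = I × R_p = 17.68 × 4.074 = 72.05 V
R1 has V_p across it, so P = V_p²/R1.
P_R1 = (72.05)² / 10.7 = 485.1 W

485 W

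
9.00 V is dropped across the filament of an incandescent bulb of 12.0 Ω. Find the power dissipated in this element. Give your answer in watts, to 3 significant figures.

6.75 W

With V across and R both known, P = V²/R gives the dissipation directly.
P = (9.00 V)² / 12.0 Ω = 6.750 W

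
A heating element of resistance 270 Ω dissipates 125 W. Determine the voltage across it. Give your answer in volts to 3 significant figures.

Inverting the appropriate power form: V = √(P R).
V = √(125 × 270) = 183.7 V

184 V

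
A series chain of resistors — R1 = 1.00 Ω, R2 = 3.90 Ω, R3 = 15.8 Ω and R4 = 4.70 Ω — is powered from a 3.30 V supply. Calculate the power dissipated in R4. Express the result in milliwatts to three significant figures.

79.3 mW

Series elements share the same current, so find I first, then use P = I²R.
R_total = 1.00 + 3.90 + 15.8 + 4.70 = 25.40 Ω
I = V / R_total = 3.30 / 25.40 = 0.1299 A
P_R4 = I² × R4 = (0.1299)² × 4.70 = 0.07933 W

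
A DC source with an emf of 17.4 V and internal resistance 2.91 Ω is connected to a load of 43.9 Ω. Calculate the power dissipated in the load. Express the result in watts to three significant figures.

Find the circuit current first, then P = I²R for the load (series elements share I).
I = ε / (r + R) = 17.4 / (2.91 + 43.9) = 0.3717 A
P_load = I² R = (0.3717)² × 43.9 = 6.066 W

6.07 W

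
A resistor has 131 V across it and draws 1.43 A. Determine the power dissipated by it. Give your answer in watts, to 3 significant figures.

187 W

V and I are known directly — P = V I, no intermediate step needed.
P = 131 V × 1.430 A = 187.3 W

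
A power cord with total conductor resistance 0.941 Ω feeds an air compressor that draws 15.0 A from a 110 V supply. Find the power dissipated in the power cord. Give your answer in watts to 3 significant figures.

212 W

The power cord and load are in series, so the same current flows in both; the loss is I²R_line.
The power cord carries the full 15.0 A.
P_line = I² R_line = (15.00)² × 0.941 = 211.7 W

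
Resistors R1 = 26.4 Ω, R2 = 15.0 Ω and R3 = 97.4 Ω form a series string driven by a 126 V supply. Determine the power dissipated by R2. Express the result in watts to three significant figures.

Every series element carries the same I. Get I from the total resistance, then P = I² × R2.
R_total = 26.4 + 15.0 + 97.4 = 138.8 Ω
I = V / R_total = 126 / 138.8 = 0.9078 A
P_R2 = I² × R2 = (0.9078)² × 15.0 = 12.36 W

12.4 W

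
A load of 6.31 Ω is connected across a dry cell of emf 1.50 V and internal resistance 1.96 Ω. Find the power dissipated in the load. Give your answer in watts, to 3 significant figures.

The internal resistance and the load are in series, so the same I flows through both; get I from ε/(r+R), then I²R for the load.
I = ε / (r + R) = 1.50 / (1.96 + 6.31) = 0.1814 A
P_load = I² R = (0.1814)² × 6.31 = 0.2076 W

0.208 W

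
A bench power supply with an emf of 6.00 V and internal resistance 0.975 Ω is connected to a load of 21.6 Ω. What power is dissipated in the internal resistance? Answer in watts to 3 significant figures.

0.0689 W

The source's internal resistance is just another series element carrying I; its dissipation is I²r.
I = ε / (r + R) = 6.00 / (0.975 + 21.6) = 0.2658 A
P_int = I² r = (0.2658)² × 0.975 = 0.06887 W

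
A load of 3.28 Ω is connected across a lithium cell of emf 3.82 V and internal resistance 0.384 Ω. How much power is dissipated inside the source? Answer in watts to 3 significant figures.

Internal loss is I²r, with I set by the total series resistance r+R.
I = ε / (r + R) = 3.82 / (0.384 + 3.28) = 1.043 A
P_int = I² r = (1.043)² × 0.384 = 0.4174 W

0.417 W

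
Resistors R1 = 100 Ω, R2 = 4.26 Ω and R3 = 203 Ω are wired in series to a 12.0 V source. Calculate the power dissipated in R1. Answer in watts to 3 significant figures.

In a series string the same current flows through every resistor — find that current, then P = I²R for the one we want.
R_total = 100 + 4.26 + 203 = 307.3 Ω
I = V / R_total = 12.0 / 307.3 = 0.03905 A
P_R1 = I² × R1 = (0.03905)² × 100 = 0.1525 W

0.153 W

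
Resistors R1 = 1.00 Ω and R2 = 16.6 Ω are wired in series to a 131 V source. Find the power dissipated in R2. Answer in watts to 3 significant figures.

920 W

Since the resistors are in series they all carry the loop current I = V/R_total; the power in any one is I²R.
R_total = 1.00 + 16.6 = 17.60 Ω
I = V / R_total = 131 / 17.60 = 7.443 A
P_R2 = I² × R2 = (7.443)² × 16.6 = 919.7 W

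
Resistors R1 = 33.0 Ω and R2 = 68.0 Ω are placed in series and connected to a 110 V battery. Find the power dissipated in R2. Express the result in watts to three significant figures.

Since the resistors are in series they all carry the loop current I = V/R_total; the power in any one is I²R.
R_total = 33.0 + 68.0 = 101.0 Ω
I = V / R_total = 110 / 101.0 = 1.089 A
P_R2 = I² × R2 = (1.089)² × 68.0 = 80.66 W

80.7 W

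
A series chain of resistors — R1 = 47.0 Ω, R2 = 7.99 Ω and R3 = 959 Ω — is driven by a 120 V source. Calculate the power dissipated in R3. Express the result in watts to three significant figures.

Every series element carries the same I. Get I from the total resistance, then P = I² × R3.
R_total = 47.0 + 7.99 + 959 = 1014 Ω
I = V / R_total = 120 / 1014 = 0.1183 A
P_R3 = I² × R3 = (0.1183)² × 959 = 13.43 W

13.4 W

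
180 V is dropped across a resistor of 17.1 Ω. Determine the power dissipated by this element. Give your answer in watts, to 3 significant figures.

1890 W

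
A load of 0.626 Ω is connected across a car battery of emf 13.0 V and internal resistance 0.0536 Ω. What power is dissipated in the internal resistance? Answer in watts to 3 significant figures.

19.6 W

The internal resistance carries the same current as the load; P_int = I²r.
I = ε / (r + R) = 13.0 / (0.0536 + 0.626) = 19.13 A
P_int = I² r = (19.13)² × 0.0536 = 19.61 W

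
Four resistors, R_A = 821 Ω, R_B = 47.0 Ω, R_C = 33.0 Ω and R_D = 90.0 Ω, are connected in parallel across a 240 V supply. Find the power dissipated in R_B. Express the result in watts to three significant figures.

The supply voltage appears across each parallel branch — just use P = V²/R_B.
P_R_B = V² / R_B = (240)² / 47.0 Ω = 1226 W

1230 W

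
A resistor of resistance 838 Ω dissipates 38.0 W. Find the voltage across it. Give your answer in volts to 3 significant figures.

178 V

Rearranging the power relation for the two known quantities gives V = √(P R).
V = √(38.0 × 838) = 178.4 V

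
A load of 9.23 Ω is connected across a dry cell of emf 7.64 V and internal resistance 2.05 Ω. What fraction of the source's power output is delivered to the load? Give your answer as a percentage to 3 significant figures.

81.8 %

η = P_load/(P_load+P_int) = I²R/(I²R+I²r) = R/(R+r) — the I² cancels for series elements.
η = R / (R + r) = 9.23 / (9.23 + 2.05) = 0.8183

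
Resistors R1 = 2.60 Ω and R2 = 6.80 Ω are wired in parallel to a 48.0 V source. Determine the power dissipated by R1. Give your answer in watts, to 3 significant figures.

886 W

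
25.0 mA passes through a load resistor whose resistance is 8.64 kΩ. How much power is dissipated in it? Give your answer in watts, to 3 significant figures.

With I and R stated, P = I²R applies in one step.
P = (0.02500 A)² × 8640 Ω = 5.400 W

5.40 W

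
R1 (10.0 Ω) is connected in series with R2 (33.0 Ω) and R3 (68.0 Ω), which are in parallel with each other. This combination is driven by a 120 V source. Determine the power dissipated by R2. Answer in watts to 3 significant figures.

Collapse R2‖R3 to a single equivalent, reducing the network to two series elements.
R_p = (33.0×68.0)/(33.0+68.0) = 22.22 Ω
R_total = 10.0 + 22.22 = 32.22 Ω
I = V / R_total = 120 / 32.22 = 3.725 A
Voltage across the parallel pair: V_p = I × R_p = 3.725 × 22.22 = 82.75 V
R2 is across V_p, so use P = V²/R for that branch.
P_R2 = (82.75)² / 33.0 = 207.5 W

208 W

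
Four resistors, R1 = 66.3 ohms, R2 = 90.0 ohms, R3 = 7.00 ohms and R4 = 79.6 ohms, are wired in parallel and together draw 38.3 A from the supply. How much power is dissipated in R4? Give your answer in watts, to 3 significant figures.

559 W

Parallel branches share V, not I — compute V via R_eq, then use V²/R for the target branch.
1/R_eq = 1/66.3 + 1/90.0 + 1/7.00 + 1/79.6 ⇒ R_eq = 5.506 Ω
V = I_total × R_eq = 38.30 × 5.506 = 210.9 V
P_R4 = V² / R4 = (210.9)² / 79.6 = 558.7 W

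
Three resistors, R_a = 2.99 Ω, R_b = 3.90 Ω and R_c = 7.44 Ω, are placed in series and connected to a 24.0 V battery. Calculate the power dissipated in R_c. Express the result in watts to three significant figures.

The current is common to all series resistors; compute it, then apply P = I²R for the target.
R_total = 2.99 + 3.90 + 7.44 = 14.33 Ω
I = V / R_total = 24.0 / 14.33 = 1.675 A
P_R_c = I² × R_c = (1.675)² × 7.44 = 20.87 W

20.9 W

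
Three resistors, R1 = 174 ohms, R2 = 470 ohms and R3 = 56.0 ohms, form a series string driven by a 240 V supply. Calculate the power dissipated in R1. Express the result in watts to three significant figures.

Every series element carries the same I. Get I from the total resistance, then P = I² × R1.
R_total = 174 + 470 + 56.0 = 700.0 Ω
I = V / R_total = 240 / 700.0 = 0.3429 A
P_R1 = I² × R1 = (0.3429)² × 174 = 20.45 W

20.5 W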